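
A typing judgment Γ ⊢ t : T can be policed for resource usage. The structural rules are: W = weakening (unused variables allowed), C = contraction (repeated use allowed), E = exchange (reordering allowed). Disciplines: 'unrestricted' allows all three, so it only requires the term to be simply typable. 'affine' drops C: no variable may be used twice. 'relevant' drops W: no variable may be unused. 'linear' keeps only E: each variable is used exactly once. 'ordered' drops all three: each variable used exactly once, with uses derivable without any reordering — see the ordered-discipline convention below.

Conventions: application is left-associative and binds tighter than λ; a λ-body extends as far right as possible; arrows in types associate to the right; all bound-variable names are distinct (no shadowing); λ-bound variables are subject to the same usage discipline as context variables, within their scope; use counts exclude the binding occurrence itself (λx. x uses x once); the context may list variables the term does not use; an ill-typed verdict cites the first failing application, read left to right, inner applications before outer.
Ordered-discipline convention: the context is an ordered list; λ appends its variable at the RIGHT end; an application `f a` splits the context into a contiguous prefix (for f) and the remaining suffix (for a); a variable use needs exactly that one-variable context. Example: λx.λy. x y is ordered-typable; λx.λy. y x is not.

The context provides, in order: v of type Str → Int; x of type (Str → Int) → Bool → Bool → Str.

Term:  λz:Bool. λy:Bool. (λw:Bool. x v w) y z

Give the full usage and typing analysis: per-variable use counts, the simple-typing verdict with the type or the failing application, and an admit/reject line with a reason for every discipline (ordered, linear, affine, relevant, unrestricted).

usage: v ×1, x ×1, z (λ-bound) ×1, y (λ-bound) ×1, w (λ-bound) ×1
use order (left to right): x, v, w, y, z
typing: the term checks, with type Bool → Bool → Str
ordered ✗ (use order x, v, w, y, z needs exchange)
linear ✓ (v, x, z, y, w: one use apiece)
affine ✓ (at most one use each (v, x, z, y, w))
relevant ✓ (at least one use each (v, x, z, y, w))
unrestricted ✓ (well-typed at Bool → Bool → Str; no restrictions here)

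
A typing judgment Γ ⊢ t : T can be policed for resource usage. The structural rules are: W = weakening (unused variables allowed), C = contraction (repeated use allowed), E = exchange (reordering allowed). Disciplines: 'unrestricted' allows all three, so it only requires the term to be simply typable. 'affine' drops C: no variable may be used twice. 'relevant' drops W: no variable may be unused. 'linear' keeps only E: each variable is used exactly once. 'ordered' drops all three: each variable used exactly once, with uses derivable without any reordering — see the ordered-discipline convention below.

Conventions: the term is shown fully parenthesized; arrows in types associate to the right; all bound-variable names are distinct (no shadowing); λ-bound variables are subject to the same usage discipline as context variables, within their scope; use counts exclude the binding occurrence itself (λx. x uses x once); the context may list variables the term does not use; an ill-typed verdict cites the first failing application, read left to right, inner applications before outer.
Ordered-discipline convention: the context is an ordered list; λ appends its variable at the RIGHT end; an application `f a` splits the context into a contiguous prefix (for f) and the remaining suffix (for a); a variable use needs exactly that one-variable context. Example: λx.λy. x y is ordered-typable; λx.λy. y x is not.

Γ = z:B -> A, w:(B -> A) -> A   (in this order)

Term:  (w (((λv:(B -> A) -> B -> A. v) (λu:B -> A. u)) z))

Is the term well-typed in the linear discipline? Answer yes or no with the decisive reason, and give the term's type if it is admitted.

yes — each of z, w, v, u used exactly once; term : A
use counts: z: 1; w: 1; v (bound): 1; u (bound): 1
left-to-right use order: w, v, u, z
typing: well-typed at A
summary: ordered ✗; linear ✓; affine ✓; relevant ✓; unrestricted ✓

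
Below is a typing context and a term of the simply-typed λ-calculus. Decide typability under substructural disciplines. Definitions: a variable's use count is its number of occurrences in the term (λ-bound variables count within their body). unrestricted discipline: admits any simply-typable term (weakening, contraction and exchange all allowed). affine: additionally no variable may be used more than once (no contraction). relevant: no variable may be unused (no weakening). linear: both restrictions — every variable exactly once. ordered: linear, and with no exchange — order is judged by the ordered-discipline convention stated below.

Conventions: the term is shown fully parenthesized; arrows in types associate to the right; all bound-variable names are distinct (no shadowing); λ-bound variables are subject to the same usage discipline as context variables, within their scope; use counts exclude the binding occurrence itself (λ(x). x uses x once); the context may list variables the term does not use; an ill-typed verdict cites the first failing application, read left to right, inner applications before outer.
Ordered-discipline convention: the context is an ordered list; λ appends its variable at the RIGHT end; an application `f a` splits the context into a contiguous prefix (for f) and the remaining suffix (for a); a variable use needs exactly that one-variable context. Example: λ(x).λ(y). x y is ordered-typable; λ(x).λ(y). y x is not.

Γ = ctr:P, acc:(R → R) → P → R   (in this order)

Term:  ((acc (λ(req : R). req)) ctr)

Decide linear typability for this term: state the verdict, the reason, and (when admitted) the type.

yes — each of ctr, acc, req used exactly once; term : R
variable uses: ctr: 1, acc: 1, req (bound): 1
uses in reading order: acc, req, ctr
typing: ✓ — R
summary: ordered ✗; linear ✓; affine ✓; relevant ✓; unrestricted ✓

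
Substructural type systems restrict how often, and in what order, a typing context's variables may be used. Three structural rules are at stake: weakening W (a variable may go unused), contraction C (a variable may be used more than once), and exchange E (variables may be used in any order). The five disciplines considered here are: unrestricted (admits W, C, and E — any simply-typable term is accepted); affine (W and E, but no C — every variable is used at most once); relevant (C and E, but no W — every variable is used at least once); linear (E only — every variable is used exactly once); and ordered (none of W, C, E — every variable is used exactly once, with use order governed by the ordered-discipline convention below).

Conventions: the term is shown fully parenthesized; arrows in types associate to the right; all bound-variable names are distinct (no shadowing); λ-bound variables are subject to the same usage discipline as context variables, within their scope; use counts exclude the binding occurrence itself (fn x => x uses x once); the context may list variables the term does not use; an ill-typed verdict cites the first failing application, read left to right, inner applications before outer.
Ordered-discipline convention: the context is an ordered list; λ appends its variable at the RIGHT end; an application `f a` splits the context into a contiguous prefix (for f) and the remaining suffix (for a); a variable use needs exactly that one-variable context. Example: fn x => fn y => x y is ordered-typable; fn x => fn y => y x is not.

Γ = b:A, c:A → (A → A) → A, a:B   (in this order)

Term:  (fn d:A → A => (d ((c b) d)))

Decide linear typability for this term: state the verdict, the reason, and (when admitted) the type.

no — uses contraction: d ×2; a left unused
counts: b ×1, c ×1, a ×0, d (λ-bound) ×2
left-to-right use order: d, c, b, d
typing: well-typed — term : (A → A) → A
all disciplines: ordered ✗ · linear ✗ · affine ✗ · relevant ✗ · unrestricted ✓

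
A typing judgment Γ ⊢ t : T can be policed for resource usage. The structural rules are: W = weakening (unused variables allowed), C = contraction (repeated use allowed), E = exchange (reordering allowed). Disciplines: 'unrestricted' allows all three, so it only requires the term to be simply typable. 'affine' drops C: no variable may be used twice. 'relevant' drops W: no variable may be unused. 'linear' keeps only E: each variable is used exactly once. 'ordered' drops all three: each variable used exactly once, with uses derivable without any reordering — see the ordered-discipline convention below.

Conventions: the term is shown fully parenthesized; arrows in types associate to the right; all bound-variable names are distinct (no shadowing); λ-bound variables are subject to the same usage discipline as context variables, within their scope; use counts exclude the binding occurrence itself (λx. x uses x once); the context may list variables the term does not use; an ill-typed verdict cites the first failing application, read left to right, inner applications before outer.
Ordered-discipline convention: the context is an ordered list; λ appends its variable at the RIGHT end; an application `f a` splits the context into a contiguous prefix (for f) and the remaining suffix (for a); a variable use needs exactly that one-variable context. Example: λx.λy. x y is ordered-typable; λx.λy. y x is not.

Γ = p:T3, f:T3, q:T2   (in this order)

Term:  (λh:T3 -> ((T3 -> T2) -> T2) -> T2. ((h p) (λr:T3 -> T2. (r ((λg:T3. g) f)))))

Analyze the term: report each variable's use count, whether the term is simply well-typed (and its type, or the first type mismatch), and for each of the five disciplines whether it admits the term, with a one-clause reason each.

use counts: p=1, f=1, q=0, h [bound]=1, r [bound]=1, g [bound]=1
left-to-right use order: h, p, r, g, f
typing: the term checks, with type (T3 -> ((T3 -> T2) -> T2) -> T2) -> T2
ordered: ✗, q never used (weakening)
linear: ✗, q never used (weakening)
affine: ✓, no duplicate uses among p, f, q, h, r, g
relevant: ✗, q never used (weakening)
unrestricted: ✓, well-typed at (T3 -> ((T3 -> T2) -> T2) -> T2) -> T2; no restrictions here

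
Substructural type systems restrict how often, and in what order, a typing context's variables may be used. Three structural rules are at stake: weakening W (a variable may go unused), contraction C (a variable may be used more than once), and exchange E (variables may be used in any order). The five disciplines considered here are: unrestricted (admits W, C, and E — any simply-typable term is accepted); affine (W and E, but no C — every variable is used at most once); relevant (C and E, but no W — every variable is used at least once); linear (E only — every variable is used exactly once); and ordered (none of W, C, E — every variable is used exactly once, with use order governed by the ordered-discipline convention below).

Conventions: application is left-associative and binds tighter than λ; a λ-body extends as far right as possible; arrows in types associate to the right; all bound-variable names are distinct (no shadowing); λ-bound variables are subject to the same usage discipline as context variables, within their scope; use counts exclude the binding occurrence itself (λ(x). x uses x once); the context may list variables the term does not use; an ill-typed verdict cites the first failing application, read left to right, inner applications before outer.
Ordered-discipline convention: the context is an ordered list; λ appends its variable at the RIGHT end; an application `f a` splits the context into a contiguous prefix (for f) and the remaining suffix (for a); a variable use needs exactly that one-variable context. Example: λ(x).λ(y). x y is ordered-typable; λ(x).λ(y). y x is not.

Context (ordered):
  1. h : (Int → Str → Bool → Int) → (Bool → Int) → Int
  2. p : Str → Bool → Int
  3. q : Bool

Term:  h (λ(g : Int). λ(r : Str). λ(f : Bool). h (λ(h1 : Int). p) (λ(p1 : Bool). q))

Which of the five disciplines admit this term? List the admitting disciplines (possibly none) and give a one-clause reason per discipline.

admitted by: none
use counts: h=2; p=1; q=1; g (λ-bound)=0; r (λ-bound)=0; f (λ-bound)=0; h1 (λ-bound)=0; p1 (λ-bound)=0
use order (left to right): h, h, p, q
typing: ill-typed: an application expects Bool → Int but receives Bool → Bool
ordered ✗ (the type mismatch rejects it)
linear ✗ (not simply typable)
affine ✗ (fails simple typing)
relevant ✗ (a type mismatch blocks all five)
unrestricted ✗ (the type mismatch rejects it)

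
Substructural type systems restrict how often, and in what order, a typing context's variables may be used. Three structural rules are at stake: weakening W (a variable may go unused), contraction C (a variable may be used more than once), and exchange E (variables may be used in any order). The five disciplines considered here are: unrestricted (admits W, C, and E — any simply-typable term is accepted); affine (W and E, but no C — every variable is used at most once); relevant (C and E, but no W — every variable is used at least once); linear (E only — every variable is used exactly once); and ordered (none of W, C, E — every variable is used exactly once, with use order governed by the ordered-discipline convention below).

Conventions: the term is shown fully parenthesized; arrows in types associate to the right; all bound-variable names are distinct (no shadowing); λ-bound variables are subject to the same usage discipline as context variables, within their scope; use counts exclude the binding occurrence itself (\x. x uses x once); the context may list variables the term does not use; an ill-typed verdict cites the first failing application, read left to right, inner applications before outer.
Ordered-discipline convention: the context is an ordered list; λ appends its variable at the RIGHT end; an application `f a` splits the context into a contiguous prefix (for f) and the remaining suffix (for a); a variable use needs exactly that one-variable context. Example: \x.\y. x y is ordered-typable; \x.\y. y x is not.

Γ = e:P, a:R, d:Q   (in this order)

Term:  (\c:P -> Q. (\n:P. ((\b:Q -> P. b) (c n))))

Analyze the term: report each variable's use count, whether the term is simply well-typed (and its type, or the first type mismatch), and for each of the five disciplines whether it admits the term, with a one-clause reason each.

variable uses: e=0; a=0; d=0; c (bound)=1; n (bound)=1; b (bound)=1
order of uses: b, c, n
typing: ill-typed: an application expects Q -> P but receives Q
ordered: ✗, fails simple typing
linear: ✗, a type mismatch blocks all five
affine: ✗, the type mismatch rejects it
relevant: ✗, not simply typable
unrestricted: ✗, fails simple typing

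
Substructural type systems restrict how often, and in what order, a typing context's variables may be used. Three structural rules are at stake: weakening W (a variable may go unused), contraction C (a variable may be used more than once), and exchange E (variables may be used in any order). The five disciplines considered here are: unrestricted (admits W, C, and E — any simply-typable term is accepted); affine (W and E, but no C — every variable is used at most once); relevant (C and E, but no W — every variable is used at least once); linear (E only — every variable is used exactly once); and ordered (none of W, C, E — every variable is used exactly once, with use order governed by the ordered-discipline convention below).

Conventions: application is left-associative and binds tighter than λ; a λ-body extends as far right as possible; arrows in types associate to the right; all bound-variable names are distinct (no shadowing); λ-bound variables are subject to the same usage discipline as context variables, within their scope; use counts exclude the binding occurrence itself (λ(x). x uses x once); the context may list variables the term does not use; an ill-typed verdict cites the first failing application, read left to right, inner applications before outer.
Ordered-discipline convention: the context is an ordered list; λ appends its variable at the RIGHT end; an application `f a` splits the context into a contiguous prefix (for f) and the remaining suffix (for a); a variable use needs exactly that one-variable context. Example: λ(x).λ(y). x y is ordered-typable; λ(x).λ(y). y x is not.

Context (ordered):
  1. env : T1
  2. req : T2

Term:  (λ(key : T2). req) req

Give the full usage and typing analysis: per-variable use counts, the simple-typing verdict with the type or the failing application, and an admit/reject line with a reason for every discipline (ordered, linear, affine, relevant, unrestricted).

variable uses: env=0; req=2; key (λ-bound)=0
use order (left to right): req, req
typing: the term checks, with type T2
ordered ✗ (repeated use of req ×2; env, key never used (weakening))
linear ✗ (repeated use of req ×2; env, key never used (weakening))
affine ✗ (repeated use of req ×2)
relevant ✗ (env, key never used (weakening))
unrestricted ✓ (well-typed at T2; no restrictions here)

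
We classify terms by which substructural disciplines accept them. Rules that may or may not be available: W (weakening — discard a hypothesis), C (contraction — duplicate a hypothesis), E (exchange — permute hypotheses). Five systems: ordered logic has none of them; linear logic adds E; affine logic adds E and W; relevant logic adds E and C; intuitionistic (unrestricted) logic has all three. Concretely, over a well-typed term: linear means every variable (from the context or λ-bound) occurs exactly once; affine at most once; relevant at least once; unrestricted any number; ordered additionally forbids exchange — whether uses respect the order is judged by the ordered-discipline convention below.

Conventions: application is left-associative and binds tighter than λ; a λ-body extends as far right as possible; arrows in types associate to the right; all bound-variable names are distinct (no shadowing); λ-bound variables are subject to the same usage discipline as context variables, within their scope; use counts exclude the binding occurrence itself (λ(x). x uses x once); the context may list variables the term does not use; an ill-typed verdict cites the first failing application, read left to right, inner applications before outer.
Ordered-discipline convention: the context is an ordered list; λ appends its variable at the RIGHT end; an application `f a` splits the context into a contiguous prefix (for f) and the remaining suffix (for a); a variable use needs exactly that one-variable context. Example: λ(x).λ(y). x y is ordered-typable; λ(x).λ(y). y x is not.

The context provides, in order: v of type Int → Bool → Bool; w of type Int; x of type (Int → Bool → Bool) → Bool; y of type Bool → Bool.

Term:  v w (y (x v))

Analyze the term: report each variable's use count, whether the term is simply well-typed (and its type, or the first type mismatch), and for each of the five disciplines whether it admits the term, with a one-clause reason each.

usage: v: 2×; w: 1×; x: 1×; y: 1×
uses in reading order: v, w, y, x, v
typing: well-typed — term : Bool
ordered ✗ (uses contraction: v ×2)
linear ✗ (uses contraction: v ×2)
affine ✗ (uses contraction: v ×2)
relevant ✓ (every one of v, w, x, y appears)
unrestricted ✓ (well-typed at Bool; no restrictions here)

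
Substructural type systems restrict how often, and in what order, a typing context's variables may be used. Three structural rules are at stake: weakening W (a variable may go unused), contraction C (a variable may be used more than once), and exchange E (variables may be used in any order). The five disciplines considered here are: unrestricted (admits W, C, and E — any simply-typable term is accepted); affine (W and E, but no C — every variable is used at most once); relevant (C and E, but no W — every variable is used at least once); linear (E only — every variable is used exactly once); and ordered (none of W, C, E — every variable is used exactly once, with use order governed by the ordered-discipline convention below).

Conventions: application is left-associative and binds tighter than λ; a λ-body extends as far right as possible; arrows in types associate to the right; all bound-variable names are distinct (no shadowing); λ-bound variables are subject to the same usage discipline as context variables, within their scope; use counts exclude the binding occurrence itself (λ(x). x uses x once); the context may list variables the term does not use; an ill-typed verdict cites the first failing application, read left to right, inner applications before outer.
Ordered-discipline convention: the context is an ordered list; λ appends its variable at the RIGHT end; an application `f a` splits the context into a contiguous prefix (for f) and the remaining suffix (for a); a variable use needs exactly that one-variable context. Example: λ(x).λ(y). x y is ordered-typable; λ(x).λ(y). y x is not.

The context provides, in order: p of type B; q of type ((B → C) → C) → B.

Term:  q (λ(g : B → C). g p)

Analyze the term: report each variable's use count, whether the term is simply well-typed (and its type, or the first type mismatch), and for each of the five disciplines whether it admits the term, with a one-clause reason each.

counts: p=1, q=1, g (bound)=1
uses in reading order: q, g, p
typing: ✓ — B
ordered: ✗ — needs exchange: uses follow q, g, p
linear: ✓ — each of p, q, g used exactly once
affine: ✓ — p, q, g: no repeats, contraction unneeded
relevant: ✓ — every one of p, q, g appears
unrestricted: ✓ — simply typable at B; W, C, E all held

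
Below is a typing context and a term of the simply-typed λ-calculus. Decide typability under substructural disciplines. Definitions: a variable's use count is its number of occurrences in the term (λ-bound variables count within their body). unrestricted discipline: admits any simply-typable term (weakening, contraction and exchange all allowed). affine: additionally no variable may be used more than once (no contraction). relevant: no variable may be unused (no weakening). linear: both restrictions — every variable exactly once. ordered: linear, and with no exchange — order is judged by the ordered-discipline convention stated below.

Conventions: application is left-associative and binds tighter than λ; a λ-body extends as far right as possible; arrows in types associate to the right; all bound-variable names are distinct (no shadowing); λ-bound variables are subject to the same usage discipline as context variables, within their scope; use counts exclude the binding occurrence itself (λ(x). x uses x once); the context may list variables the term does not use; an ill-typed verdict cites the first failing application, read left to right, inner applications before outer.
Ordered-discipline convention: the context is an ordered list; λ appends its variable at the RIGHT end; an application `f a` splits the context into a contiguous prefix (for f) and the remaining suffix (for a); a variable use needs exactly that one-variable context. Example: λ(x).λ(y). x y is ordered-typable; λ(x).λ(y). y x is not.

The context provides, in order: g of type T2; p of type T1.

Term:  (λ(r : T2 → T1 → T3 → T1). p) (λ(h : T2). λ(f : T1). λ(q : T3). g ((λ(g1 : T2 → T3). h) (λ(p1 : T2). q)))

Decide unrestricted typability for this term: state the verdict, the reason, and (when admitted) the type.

no — a type mismatch blocks all five
counts: g: 1; p: 1; r [bound]: 0; h [bound]: 1; f [bound]: 0; q [bound]: 1; g1 [bound]: 0; p1 [bound]: 0
uses in reading order: p, g, h, q
typing: ill-typed: non-arrow in function slot: T2
across the five disciplines: ordered ✗ | linear ✗ | affine ✗ | relevant ✗ | unrestricted ✗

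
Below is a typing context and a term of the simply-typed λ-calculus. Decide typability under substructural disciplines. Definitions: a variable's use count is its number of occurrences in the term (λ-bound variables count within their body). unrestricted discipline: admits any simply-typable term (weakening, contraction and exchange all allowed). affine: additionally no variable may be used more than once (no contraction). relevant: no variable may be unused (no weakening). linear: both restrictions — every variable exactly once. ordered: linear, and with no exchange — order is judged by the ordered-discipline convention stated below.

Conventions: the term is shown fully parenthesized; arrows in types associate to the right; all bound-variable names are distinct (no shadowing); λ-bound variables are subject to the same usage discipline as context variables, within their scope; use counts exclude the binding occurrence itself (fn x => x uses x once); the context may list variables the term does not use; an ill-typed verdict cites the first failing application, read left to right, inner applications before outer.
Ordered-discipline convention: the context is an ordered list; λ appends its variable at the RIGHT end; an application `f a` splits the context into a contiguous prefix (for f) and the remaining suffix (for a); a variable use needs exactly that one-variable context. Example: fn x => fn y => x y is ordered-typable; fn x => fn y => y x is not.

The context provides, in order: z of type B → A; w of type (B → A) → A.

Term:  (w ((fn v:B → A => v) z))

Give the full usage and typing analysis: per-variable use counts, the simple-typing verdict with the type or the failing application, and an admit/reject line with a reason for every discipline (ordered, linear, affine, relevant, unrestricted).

use counts: z=1, w=1, v (λ-bound)=1
left-to-right use order: w, v, z
typing: ✓ — A
ordered: ✗ — use order w, v, z needs exchange
linear: ✓ — z, w, v: one use apiece
affine: ✓ — at most one use each (z, w, v)
relevant: ✓ — every one of z, w, v appears
unrestricted: ✓ — typability at A is all that's needed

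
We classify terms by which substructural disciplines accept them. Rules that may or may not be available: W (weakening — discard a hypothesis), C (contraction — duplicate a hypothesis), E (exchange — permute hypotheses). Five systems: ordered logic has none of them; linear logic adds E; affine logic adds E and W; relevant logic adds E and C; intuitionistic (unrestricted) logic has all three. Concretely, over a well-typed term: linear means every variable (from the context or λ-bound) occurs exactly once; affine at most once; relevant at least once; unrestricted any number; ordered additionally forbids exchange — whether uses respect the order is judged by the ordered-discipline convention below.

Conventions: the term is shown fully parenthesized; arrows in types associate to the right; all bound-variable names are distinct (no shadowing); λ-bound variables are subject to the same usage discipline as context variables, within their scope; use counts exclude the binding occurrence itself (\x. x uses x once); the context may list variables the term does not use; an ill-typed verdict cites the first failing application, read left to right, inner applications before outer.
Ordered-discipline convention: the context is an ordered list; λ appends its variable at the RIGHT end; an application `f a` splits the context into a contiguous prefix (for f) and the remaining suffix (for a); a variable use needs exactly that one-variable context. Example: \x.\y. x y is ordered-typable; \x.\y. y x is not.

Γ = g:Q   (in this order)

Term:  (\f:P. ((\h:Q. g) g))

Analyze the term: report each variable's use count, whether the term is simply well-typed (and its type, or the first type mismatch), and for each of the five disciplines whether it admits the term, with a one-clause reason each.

use counts: g: 2×; f (λ-bound): 0×; h (λ-bound): 0×
order of uses: g, g
typing: ✓ — P → Q
ordered: ✗ — g ×2 used more than once (contraction); f, h left unused
linear: ✗ — g ×2 used more than once (contraction); f, h left unused
affine: ✗ — g ×2 used more than once (contraction)
relevant: ✗ — f, h left unused
unrestricted: ✓ — well-typed at P → Q; no restrictions here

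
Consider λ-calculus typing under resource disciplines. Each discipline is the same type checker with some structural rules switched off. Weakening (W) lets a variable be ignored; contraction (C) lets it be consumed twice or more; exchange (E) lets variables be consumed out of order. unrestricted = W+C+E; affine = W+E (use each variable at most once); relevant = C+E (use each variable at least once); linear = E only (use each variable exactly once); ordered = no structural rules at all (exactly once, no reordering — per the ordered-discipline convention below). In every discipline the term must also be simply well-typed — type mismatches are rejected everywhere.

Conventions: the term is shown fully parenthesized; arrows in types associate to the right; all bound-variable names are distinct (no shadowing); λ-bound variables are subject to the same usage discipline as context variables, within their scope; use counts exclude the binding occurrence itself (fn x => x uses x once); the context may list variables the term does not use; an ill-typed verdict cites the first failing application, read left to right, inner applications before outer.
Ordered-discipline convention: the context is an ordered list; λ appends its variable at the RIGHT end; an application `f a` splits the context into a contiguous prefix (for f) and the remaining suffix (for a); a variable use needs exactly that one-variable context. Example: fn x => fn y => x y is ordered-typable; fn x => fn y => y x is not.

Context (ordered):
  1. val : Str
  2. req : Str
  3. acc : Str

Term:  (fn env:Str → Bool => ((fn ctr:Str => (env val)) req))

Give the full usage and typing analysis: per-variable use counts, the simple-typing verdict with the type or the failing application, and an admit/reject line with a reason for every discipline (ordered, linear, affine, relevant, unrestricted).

use counts: val ×1, req ×1, acc ×0, env [bound] ×1, ctr [bound] ×0
use order (left to right): env, val, req
typing: well-typed — term : (Str → Bool) → Bool
ordered: ✗ — needs weakening: acc, ctr unused
linear: ✗ — needs weakening: acc, ctr unused
affine: ✓ — at most one use each (val, req, acc, env, ctr)
relevant: ✗ — needs weakening: acc, ctr unused
unrestricted: ✓ — typability at (Str → Bool) → Bool is all that's needed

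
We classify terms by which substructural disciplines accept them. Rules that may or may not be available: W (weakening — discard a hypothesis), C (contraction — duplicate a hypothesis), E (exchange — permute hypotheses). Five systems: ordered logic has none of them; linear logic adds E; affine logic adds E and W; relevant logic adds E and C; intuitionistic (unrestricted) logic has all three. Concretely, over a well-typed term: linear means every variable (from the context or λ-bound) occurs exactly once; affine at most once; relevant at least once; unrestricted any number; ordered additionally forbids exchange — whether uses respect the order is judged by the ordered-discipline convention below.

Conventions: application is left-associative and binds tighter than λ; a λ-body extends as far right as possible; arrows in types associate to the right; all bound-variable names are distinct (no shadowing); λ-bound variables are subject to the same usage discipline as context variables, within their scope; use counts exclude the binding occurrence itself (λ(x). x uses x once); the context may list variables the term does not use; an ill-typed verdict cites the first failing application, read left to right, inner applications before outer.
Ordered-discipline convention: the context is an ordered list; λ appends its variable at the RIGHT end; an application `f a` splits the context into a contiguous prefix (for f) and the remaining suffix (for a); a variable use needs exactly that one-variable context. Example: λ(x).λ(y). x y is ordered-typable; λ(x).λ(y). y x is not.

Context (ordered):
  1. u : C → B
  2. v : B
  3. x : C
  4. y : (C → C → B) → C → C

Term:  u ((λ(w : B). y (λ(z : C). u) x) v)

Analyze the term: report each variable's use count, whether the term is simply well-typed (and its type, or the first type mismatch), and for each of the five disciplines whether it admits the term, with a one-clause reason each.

variable uses: u: 2×; v: 1×; x: 1×; y: 1×; w [bound]: 0×; z [bound]: 0×
left-to-right use order: u, y, u, x, v
typing: well-typed — term : B
ordered ✗ (repeated use of u ×2; w, z left unused)
linear ✗ (repeated use of u ×2; w, z left unused)
affine ✗ (repeated use of u ×2)
relevant ✗ (w, z left unused)
unrestricted ✓ (typability at B is all that's needed)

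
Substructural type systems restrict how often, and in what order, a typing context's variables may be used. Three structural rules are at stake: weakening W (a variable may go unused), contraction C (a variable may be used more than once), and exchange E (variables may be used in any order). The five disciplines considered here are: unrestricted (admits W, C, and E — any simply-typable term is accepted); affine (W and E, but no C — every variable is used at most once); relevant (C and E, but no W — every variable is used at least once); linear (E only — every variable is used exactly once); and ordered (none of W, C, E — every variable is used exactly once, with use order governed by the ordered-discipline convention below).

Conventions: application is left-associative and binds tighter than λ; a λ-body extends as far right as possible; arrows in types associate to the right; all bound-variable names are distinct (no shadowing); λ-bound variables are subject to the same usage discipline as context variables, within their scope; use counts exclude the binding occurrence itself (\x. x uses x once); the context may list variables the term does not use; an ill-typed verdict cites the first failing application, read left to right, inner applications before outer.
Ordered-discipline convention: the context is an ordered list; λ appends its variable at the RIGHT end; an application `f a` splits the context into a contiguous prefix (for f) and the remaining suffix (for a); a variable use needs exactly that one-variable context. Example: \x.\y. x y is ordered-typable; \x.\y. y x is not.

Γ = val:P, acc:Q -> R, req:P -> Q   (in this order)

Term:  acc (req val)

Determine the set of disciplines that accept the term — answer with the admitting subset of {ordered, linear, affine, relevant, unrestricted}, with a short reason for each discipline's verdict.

accepted by: linear, affine, relevant, unrestricted
use counts: val: 1, acc: 1, req: 1
order of uses: acc, req, val
typing: well-typed at R
ordered: ✗, no ordered split (uses run acc, req, val)
linear: ✓, each of val, acc, req used exactly once
affine: ✓, at most one use each (val, acc, req)
relevant: ✓, every one of val, acc, req appears
unrestricted: ✓, type-checks (R) and nothing is barred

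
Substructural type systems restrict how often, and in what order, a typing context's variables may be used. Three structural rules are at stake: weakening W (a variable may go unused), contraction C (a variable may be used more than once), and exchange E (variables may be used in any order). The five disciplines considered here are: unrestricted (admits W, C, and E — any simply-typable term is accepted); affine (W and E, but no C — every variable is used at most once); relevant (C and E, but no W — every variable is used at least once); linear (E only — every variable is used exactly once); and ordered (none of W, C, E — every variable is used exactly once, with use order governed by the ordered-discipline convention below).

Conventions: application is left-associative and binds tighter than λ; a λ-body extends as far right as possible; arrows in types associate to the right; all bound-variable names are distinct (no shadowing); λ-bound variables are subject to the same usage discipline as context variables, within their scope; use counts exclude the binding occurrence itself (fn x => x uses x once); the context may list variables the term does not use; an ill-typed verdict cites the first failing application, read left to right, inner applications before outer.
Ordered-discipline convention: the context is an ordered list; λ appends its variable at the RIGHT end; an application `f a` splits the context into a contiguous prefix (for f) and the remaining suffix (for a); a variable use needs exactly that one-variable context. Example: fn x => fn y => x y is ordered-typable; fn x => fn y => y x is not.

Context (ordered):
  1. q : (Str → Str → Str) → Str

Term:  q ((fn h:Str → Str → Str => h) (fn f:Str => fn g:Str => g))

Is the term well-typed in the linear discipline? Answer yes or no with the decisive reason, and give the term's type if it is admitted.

no — f never used (weakening)
use counts: q: 1, h (λ-bound): 1, f (λ-bound): 0, g (λ-bound): 1
uses in reading order: q, h, g
typing: well-typed — term : Str
all disciplines: ordered ✗, linear ✗, affine ✓, relevant ✗, unrestricted ✓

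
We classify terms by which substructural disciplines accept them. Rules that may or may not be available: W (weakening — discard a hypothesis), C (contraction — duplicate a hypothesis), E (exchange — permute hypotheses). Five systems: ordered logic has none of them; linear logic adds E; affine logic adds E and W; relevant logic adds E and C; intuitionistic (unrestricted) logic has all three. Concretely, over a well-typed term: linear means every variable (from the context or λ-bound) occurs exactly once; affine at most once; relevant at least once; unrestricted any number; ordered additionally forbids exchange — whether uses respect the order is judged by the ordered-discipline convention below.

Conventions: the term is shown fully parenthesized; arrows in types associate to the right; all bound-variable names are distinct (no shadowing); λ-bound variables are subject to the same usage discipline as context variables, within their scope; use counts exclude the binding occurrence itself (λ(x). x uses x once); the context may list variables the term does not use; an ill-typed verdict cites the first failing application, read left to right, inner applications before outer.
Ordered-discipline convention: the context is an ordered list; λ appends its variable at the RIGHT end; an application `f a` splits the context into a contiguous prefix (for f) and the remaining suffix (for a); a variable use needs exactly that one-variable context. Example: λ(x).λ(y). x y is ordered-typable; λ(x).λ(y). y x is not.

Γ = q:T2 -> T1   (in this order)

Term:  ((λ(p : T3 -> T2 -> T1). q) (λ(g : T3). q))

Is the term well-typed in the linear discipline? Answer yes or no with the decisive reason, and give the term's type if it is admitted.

no — repeated use of q ×2; needs weakening: p, g unused
counts: q: 2; p (λ-bound): 0; g (λ-bound): 0
order of uses: q, q
typing: the term checks, with type T2 -> T1
all disciplines: ordered ✗ · linear ✗ · affine ✗ · relevant ✗ · unrestricted ✓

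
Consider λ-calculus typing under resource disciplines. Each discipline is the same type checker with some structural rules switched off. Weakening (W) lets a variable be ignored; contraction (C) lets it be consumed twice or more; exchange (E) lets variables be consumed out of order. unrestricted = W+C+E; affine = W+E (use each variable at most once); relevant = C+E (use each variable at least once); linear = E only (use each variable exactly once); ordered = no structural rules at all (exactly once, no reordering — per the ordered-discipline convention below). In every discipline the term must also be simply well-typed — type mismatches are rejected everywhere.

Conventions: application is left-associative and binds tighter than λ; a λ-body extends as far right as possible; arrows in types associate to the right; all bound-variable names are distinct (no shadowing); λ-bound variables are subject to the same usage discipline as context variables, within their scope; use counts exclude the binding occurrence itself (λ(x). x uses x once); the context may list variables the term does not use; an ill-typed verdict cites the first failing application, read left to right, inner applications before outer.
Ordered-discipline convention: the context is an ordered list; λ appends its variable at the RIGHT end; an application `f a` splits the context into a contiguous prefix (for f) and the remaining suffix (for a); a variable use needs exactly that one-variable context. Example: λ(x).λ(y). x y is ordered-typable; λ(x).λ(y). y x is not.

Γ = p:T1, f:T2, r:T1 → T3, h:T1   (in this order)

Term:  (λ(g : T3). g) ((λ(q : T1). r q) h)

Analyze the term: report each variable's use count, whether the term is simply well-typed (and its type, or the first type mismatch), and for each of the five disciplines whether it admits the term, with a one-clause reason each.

variable uses: p: 0×, f: 0×, r: 1×, h: 1×, g [bound]: 1×, q [bound]: 1×
order of uses: g, r, q, h
typing: the term checks, with type T3
ordered ✗ (p, f left unused)
linear ✗ (p, f left unused)
affine ✓ (p, f, r, h, g, q: no repeats, contraction unneeded)
relevant ✗ (p, f left unused)
unrestricted ✓ (simply typable at T3; W, C, E all held)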